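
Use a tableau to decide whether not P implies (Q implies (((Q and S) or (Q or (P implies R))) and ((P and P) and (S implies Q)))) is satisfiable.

Satisfiable

Initial set: {(not P implies (Q implies (((Q and S) or (Q or (P implies R))) and ((P and P) and (S implies Q)))))}.
(not P implies (Q implies (((Q and S) or (Q or (P implies R))) and ((P and P) and (S implies Q))))): β-rule — branch into not not P  //  (Q implies (((Q and S) or (Q or (P implies R))) and ((P and P) and (S implies Q)))).
  branch 1 (add not not P):
    ○ open, literals {P=true}.
  branch 2 (add (Q implies (((Q and S) or (Q or (P implies R))) and ((P and P) and (S implies Q))))):
    (Q implies (((Q and S) or (Q or (P implies R))) and ((P and P) and (S implies Q)))): β-rule — branch into not Q  //  (((Q and S) or (Q or (P implies R))) and ((P and P) and (S implies Q))).
      branch 2.1 (add not Q):
        ○ open, literals {Q=false}.
      branch 2.2 (add (((Q and S) or (Q or (P implies R))) and ((P and P) and (S implies Q)))):
        (((Q and S) or (Q or (P implies R))) and ((P and P) and (S implies Q))): α-rule — add ((Q and S) or (Q or (P implies R))), ((P and P) and (S implies Q)).
        ((P and P) and (S implies Q)): α-rule — add (P and P), (S implies Q).
        (P and P): α-rule — add P, P.
        ((Q and S) or (Q or (P implies R))): β-rule — branch into (Q and S)  //  (Q or (P implies R)).
          branch 2.2.1 (add (Q and S)):
            (Q and S): α-rule — add Q, S.
            (S implies Q): β-rule — branch into not S  //  Q.
              branch 2.2.1.1 (add not S):
                × closes — contains both S and not S.
              branch 2.2.1.2 (add Q):
                ○ open, literals {P=true, Q=true, S=true}.
          branch 2.2.2 (add (Q or (P implies R))):
            (S implies Q): β-rule — branch into not S  //  Q.
              branch 2.2.2.1 (add not S):
                (Q or (P implies R)): β-rule — branch into Q  //  (P implies R).
                  branch 2.2.2.1.1 (add Q):
                    ○ open, literals {P=true, Q=true, S=false}.
                  branch 2.2.2.1.2 (add (P implies R)):
                    (P implies R): β-rule — branch into not P  //  R.
                      branch 2.2.2.1.2.1 (add not P):
                        × closes — contains both P and not P.
                      branch 2.2.2.1.2.2 (add R):
                        ○ open, literals {P=true, R=true, S=false}.
              branch 2.2.2.2 (add Q):
                (Q or (P implies R)): β-rule — branch into Q  //  (P implies R).
                  branch 2.2.2.2.1 (add Q):
                    ○ open, literals {P=true, Q=true}.
                  branch 2.2.2.2.2 (add (P implies R)):
                    (P implies R): β-rule — branch into not P  //  R.
                      branch 2.2.2.2.2.1 (add not P):
                        × closes — contains both P and not P.
                      branch 2.2.2.2.2.2 (add R):
                        ○ open, literals {P=true, Q=true, R=true}.
3 branches closed, 7 open.
An open branch gives a satisfying assignment: P=true.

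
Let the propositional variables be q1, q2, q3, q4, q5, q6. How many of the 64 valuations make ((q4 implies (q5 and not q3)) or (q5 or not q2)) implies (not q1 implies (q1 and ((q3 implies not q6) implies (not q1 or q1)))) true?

Initial set: {(((q4 implies (q5 and not q3)) or (q5 or not q2)) implies (not q1 implies (q1 and ((q3 implies not q6) implies (not q1 or q1)))))}.
(((q4 implies (q5 and not q3)) or (q5 or not q2)) implies (not q1 implies (q1 and ((q3 implies not q6) implies (not q1 or q1))))): β-rule — branch into not ((q4 implies (q5 and not q3)) or (q5 or not q2))  //  (not q1 implies (q1 and ((q3 implies not q6) implies (not q1 or q1)))).
  branch 1 (add not ((q4 implies (q5 and not q3)) or (q5 or not q2))):
    not ((q4 implies (q5 and not q3)) or (q5 or not q2)): α-rule — add not (q4 implies (q5 and not q3)), not (q5 or not q2).
    not (q4 implies (q5 and not q3)): α-rule — add q4, not (q5 and not q3).
    not (q5 or not q2): α-rule — add not q5, not not q2.
    not (q5 and not q3): β-rule — branch into not q5  //  not not q3.
      branch 1.1 (add not q5):
        ○ open, literals {q2=1, q4=1, q5=0}.
      branch 1.2 (add not not q3):
        ○ open, literals {q2=1, q3=1, q4=1, q5=0}.
  branch 2 (add (not q1 implies (q1 and ((q3 implies not q6) implies (not q1 or q1))))):
    (not q1 implies (q1 and ((q3 implies not q6) implies (not q1 or q1)))): β-rule — branch into not not q1  //  (q1 and ((q3 implies not q6) implies (not q1 or q1))).
      branch 2.1 (add not not q1):
        ○ open, literals {q1=1}.
      branch 2.2 (add (q1 and ((q3 implies not q6) implies (not q1 or q1)))):
        (q1 and ((q3 implies not q6) implies (not q1 or q1))): α-rule — add q1, ((q3 implies not q6) implies (not q1 or q1)).
        ((q3 implies not q6) implies (not q1 or q1)): β-rule — branch into not (q3 implies not q6)  //  (not q1 or q1).
          branch 2.2.1 (add not (q3 implies not q6)):
            not (q3 implies not q6): α-rule — add q3, not not q6.
            ○ open, literals {q1=1, q3=1, q6=1}.
          branch 2.2.2 (add (not q1 or q1)):
            (not q1 or q1): β-rule — branch into not q1  //  q1.
              branch 2.2.2.1 (add not q1):
                × closes — contains both q1 and not q1.
              branch 2.2.2.2 (add q1):
                ○ open, literals {q1=1}.
1 branch closed, 5 open.
Each open branch fixes some atoms; the unmentioned ones are free. Counting distinct full assignments: branch {q2=1, q4=1, q5=0} (q1, q3, q6) contributes 8 new; branch {q2=1, q3=1, q4=1, q5=0} (q1, q6) contributes 0 new; branch {q1=1} (q2, q3, q4, q5, q6) contributes 28 new; branch {q1=1, q3=1, q6=1} (q2, q4, q5) contributes 0 new; branch {q1=1} (q2, q3, q4, q5, q6) contributes 0 new. Total: 36.

36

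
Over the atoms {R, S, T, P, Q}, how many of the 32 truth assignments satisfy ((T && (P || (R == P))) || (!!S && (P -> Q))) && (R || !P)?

15

Initial set: {(((T && (P || (R == P))) || (!!S && (P -> Q))) && (R || !P))}.
(((T && (P || (R == P))) || (!!S && (P -> Q))) && (R || !P)): α-rule — add ((T && (P || (R == P))) || (!!S && (P -> Q))), (R || !P).
((T && (P || (R == P))) || (!!S && (P -> Q))): β-rule — branch into (T && (P || (R == P)))  //  (!!S && (P -> Q)).
  branch 1 (add (T && (P || (R == P)))):
    (T && (P || (R == P))): α-rule — add T, (P || (R == P)).
    (R || !P): β-rule — branch into R  //  !P.
      branch 1.1 (add R):
        (P || (R == P)): β-rule — branch into P  //  (R == P).
          branch 1.1.1 (add P):
            ○ open, literals {P=T, R=T, T=T}.
          branch 1.1.2 (add (R == P)):
            (R == P): β-rule — branch into R, P  //  !R, !P.
              branch 1.1.2.1 (add R, P):
                ○ open, literals {P=T, R=T, T=T}.
              branch 1.1.2.2 (add !R, !P):
                × closes — contains both R and !R.
      branch 1.2 (add !P):
        (P || (R == P)): β-rule — branch into P  //  (R == P).
          branch 1.2.1 (add P):
            × closes — contains both P and !P.
          branch 1.2.2 (add (R == P)):
            (R == P): β-rule — branch into R, P  //  !R, !P.
              branch 1.2.2.1 (add R, P):
                × closes — contains both P and !P.
              branch 1.2.2.2 (add !R, !P):
                ○ open, literals {P=F, R=F, T=T}.
  branch 2 (add (!!S && (P -> Q))):
    (!!S && (P -> Q)): α-rule — add !!S, (P -> Q).
    !!S: drop double negation, giving S.
    (R || !P): β-rule — branch into R  //  !P.
      branch 2.1 (add R):
        (P -> Q): β-rule — branch into !P  //  Q.
          branch 2.1.1 (add !P):
            ○ open, literals {P=F, R=T, S=T}.
          branch 2.1.2 (add Q):
            ○ open, literals {Q=T, R=T, S=T}.
      branch 2.2 (add !P):
        (P -> Q): β-rule — branch into !P  //  Q.
          branch 2.2.1 (add !P):
            ○ open, literals {P=F, S=T}.
          branch 2.2.2 (add Q):
            ○ open, literals {P=F, Q=T, S=T}.
3 branches closed, 7 open.
Each open branch fixes some atoms; the unmentioned ones are free. Counting distinct full assignments: branch {P=T, R=T, T=T} (S, Q) contributes 4 new; branch {P=T, R=T, T=T} (S, Q) contributes 0 new; branch {P=F, R=F, T=T} (S, Q) contributes 4 new; branch {P=F, R=T, S=T} (T, Q) contributes 4 new; branch {Q=T, R=T, S=T} (T, P) contributes 1 new; branch {P=F, S=T} (R, T, Q) contributes 2 new; branch {P=F, Q=T, S=T} (R, T) contributes 0 new. Total: 15.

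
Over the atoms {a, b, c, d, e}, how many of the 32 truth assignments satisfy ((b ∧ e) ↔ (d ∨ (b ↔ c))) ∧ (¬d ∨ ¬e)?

Initial set: {(((b ∧ e) ↔ (d ∨ (b ↔ c))) ∧ (¬d ∨ ¬e))}.
(((b ∧ e) ↔ (d ∨ (b ↔ c))) ∧ (¬d ∨ ¬e)): α-rule — add ((b ∧ e) ↔ (d ∨ (b ↔ c))), (¬d ∨ ¬e).
((b ∧ e) ↔ (d ∨ (b ↔ c))): β-rule — branch into (b ∧ e), (d ∨ (b ↔ c))  //  ¬(b ∧ e), ¬(d ∨ (b ↔ c)).
  branch 1 (add (b ∧ e), (d ∨ (b ↔ c))):
    (b ∧ e): α-rule — add b, e.
    (¬d ∨ ¬e): β-rule — branch into ¬d  //  ¬e.
      branch 1.1 (add ¬d):
        (d ∨ (b ↔ c)): β-rule — branch into d  //  (b ↔ c).
          branch 1.1.1 (add d):
            × closes — contains both d and ¬d.
          branch 1.1.2 (add (b ↔ c)):
            (b ↔ c): β-rule — branch into b, c  //  ¬b, ¬c.
              branch 1.1.2.1 (add b, c):
                ○ open, literals {b=1, c=1, d=0, e=1}.
              branch 1.1.2.2 (add ¬b, ¬c):
                × closes — contains both b and ¬b.
      branch 1.2 (add ¬e):
        × closes — contains both e and ¬e.
  branch 2 (add ¬(b ∧ e), ¬(d ∨ (b ↔ c))):
    ¬(d ∨ (b ↔ c)): α-rule — add ¬d, ¬(b ↔ c).
    (¬d ∨ ¬e): β-rule — branch into ¬d  //  ¬e.
      branch 2.1 (add ¬d):
        ¬(b ∧ e): β-rule — branch into ¬b  //  ¬e.
          branch 2.1.1 (add ¬b):
            ¬(b ↔ c): β-rule — branch into b, ¬c  //  ¬b, c.
              branch 2.1.1.1 (add b, ¬c):
                × closes — contains both b and ¬b.
              branch 2.1.1.2 (add ¬b, c):
                ○ open, literals {b=0, c=1, d=0}.
          branch 2.1.2 (add ¬e):
            ¬(b ↔ c): β-rule — branch into b, ¬c  //  ¬b, c.
              branch 2.1.2.1 (add b, ¬c):
                ○ open, literals {b=1, c=0, d=0, e=0}.
              branch 2.1.2.2 (add ¬b, c):
                ○ open, literals {b=0, c=1, d=0, e=0}.
      branch 2.2 (add ¬e):
        ¬(b ∧ e): β-rule — branch into ¬b  //  ¬e.
          branch 2.2.1 (add ¬b):
            ¬(b ↔ c): β-rule — branch into b, ¬c  //  ¬b, c.
              branch 2.2.1.1 (add b, ¬c):
                × closes — contains both b and ¬b.
              branch 2.2.1.2 (add ¬b, c):
                ○ open, literals {b=0, c=1, d=0, e=0}.
          branch 2.2.2 (add ¬e):
            ¬(b ↔ c): β-rule — branch into b, ¬c  //  ¬b, c.
              branch 2.2.2.1 (add b, ¬c):
                ○ open, literals {b=1, c=0, d=0, e=0}.
              branch 2.2.2.2 (add ¬b, c):
                ○ open, literals {b=0, c=1, d=0, e=0}.
5 branches closed, 7 open.
Each open branch fixes some atoms; the unmentioned ones are free. Counting distinct full assignments: branch {b=1, c=1, d=0, e=1} (a) contributes 2 new; branch {b=0, c=1, d=0} (a, e) contributes 4 new; branch {b=1, c=0, d=0, e=0} (a) contributes 2 new; branch {b=0, c=1, d=0, e=0} (a) contributes 0 new; branch {b=0, c=1, d=0, e=0} (a) contributes 0 new; branch {b=1, c=0, d=0, e=0} (a) contributes 0 new; branch {b=0, c=1, d=0, e=0} (a) contributes 0 new. Total: 8.

8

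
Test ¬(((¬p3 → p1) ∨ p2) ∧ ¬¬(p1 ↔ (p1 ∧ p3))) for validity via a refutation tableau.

Not valid

Assume the negation and expand:
Initial set: {¬¬(((¬p3 → p1) ∨ p2) ∧ ¬¬(p1 ↔ (p1 ∧ p3)))}.
¬¬(((¬p3 → p1) ∨ p2) ∧ ¬¬(p1 ↔ (p1 ∧ p3))): α-rule — add ((¬p3 → p1) ∨ p2), ¬¬(p1 ↔ (p1 ∧ p3)).
¬¬(p1 ↔ (p1 ∧ p3)): drop double negation, giving (p1 ↔ (p1 ∧ p3)).
((¬p3 → p1) ∨ p2): β-rule — branch into (¬p3 → p1)  //  p2.
  branch 1 (add (¬p3 → p1)):
    (p1 ↔ (p1 ∧ p3)): β-rule — branch into p1, (p1 ∧ p3)  //  ¬p1, ¬(p1 ∧ p3).
      branch 1.1 (add p1, (p1 ∧ p3)):
        (p1 ∧ p3): α-rule — add p1, p3.
        (¬p3 → p1): β-rule — branch into ¬¬p3  //  p1.
          branch 1.1.1 (add ¬¬p3):
            ○ open, literals {p1=true, p3=true}.
          branch 1.1.2 (add p1):
            ○ open, literals {p1=true, p3=true}.
      branch 1.2 (add ¬p1, ¬(p1 ∧ p3)):
        (¬p3 → p1): β-rule — branch into ¬¬p3  //  p1.
          branch 1.2.1 (add ¬¬p3):
            ¬(p1 ∧ p3): β-rule — branch into ¬p1  //  ¬p3.
              branch 1.2.1.1 (add ¬p1):
                ○ open, literals {p1=false, p3=true}.
              branch 1.2.1.2 (add ¬p3):
                × closes — contains both p3 and ¬p3.
          branch 1.2.2 (add p1):
            × closes — contains both p1 and ¬p1.
  branch 2 (add p2):
    (p1 ↔ (p1 ∧ p3)): β-rule — branch into p1, (p1 ∧ p3)  //  ¬p1, ¬(p1 ∧ p3).
      branch 2.1 (add p1, (p1 ∧ p3)):
        (p1 ∧ p3): α-rule — add p1, p3.
        ○ open, literals {p1=true, p2=true, p3=true}.
      branch 2.2 (add ¬p1, ¬(p1 ∧ p3)):
        ¬(p1 ∧ p3): β-rule — branch into ¬p1  //  ¬p3.
          branch 2.2.1 (add ¬p1):
            ○ open, literals {p1=false, p2=true}.
          branch 2.2.2 (add ¬p3):
            ○ open, literals {p1=false, p2=true, p3=false}.
2 branches closed, 6 open.
An open branch gives a countermodel: p1=true, p3=true (unmentioned atoms arbitrary); under it the original formula is false.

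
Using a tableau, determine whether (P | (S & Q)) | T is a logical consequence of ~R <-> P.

No

Initial set: {(~R <-> P); ~((P | (S & Q)) | T)}.
~((P | (S & Q)) | T): α-rule — add ~(P | (S & Q)), ~T.
~(P | (S & Q)): α-rule — add ~P, ~(S & Q).
(~R <-> P): β-rule — branch into ~R, P  //  ~~R, ~P.
  branch 1 (add ~R, P):
    × closes — contains both P and ~P.
  branch 2 (add ~~R, ~P):
    ~(S & Q): β-rule — branch into ~S  //  ~Q.
      branch 2.1 (add ~S):
        ○ open, literals {P=F, R=T, S=F, T=F}.
      branch 2.2 (add ~Q):
        ○ open, literals {P=F, Q=F, R=T, T=F}.
1 branch closed, 2 open.
An open branch gives a countermodel: P=F, R=T, S=F, T=F (unmentioned atoms arbitrary); the premises hold there but the conclusion fails.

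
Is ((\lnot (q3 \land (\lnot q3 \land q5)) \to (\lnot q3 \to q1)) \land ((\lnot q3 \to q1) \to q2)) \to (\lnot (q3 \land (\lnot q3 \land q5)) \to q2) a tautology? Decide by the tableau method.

Assume the negation and expand:
Initial set: {\lnot (((\lnot (q3 \land (\lnot q3 \land q5)) \to (\lnot q3 \to q1)) \land ((\lnot q3 \to q1) \to q2)) \to (\lnot (q3 \land (\lnot q3 \land q5)) \to q2))}.
\lnot (((\lnot (q3 \land (\lnot q3 \land q5)) \to (\lnot q3 \to q1)) \land ((\lnot q3 \to q1) \to q2)) \to (\lnot (q3 \land (\lnot q3 \land q5)) \to q2)): α-rule — add ((\lnot (q3 \land (\lnot q3 \land q5)) \to (\lnot q3 \to q1)) \land ((\lnot q3 \to q1) \to q2)), \lnot (\lnot (q3 \land (\lnot q3 \land q5)) \to q2).
((\lnot (q3 \land (\lnot q3 \land q5)) \to (\lnot q3 \to q1)) \land ((\lnot q3 \to q1) \to q2)): α-rule — add (\lnot (q3 \land (\lnot q3 \land q5)) \to (\lnot q3 \to q1)), ((\lnot q3 \to q1) \to q2).
\lnot (\lnot (q3 \land (\lnot q3 \land q5)) \to q2): α-rule — add \lnot (q3 \land (\lnot q3 \land q5)), \lnot q2.
(\lnot (q3 \land (\lnot q3 \land q5)) \to (\lnot q3 \to q1)): β-rule — branch into \lnot \lnot (q3 \land (\lnot q3 \land q5))  //  (\lnot q3 \to q1).
  branch 1 (add \lnot \lnot (q3 \land (\lnot q3 \land q5))):
    \lnot \lnot (q3 \land (\lnot q3 \land q5)): α-rule — add q3, (\lnot q3 \land q5).
    (\lnot q3 \land q5): α-rule — add \lnot q3, q5.
    × closes — contains both q3 and \lnot q3.
  branch 2 (add (\lnot q3 \to q1)):
    ((\lnot q3 \to q1) \to q2): β-rule — branch into \lnot (\lnot q3 \to q1)  //  q2.
      branch 2.1 (add \lnot (\lnot q3 \to q1)):
        \lnot (\lnot q3 \to q1): α-rule — add \lnot q3, \lnot q1.
        \lnot (q3 \land (\lnot q3 \land q5)): β-rule — branch into \lnot q3  //  \lnot (\lnot q3 \land q5).
          branch 2.1.1 (add \lnot q3):
            (\lnot q3 \to q1): β-rule — branch into \lnot \lnot q3  //  q1.
              branch 2.1.1.1 (add \lnot \lnot q3):
                × closes — contains both q3 and \lnot q3.
              branch 2.1.1.2 (add q1):
                × closes — contains both q1 and \lnot q1.
          branch 2.1.2 (add \lnot (\lnot q3 \land q5)):
            (\lnot q3 \to q1): β-rule — branch into \lnot \lnot q3  //  q1.
              branch 2.1.2.1 (add \lnot \lnot q3):
                × closes — contains both q3 and \lnot q3.
              branch 2.1.2.2 (add q1):
                × closes — contains both q1 and \lnot q1.
      branch 2.2 (add q2):
        × closes — contains both q2 and \lnot q2.
All 6 branches close.
Every branch closed, so the negation is unsatisfiable and the formula is valid.

Valid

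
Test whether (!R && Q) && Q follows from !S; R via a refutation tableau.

No

Initial set: {!S; R; !((!R && Q) && Q)}.
!((!R && Q) && Q): β-rule — branch into !(!R && Q)  //  !Q.
  branch 1 (add !(!R && Q)):
    !(!R && Q): β-rule — branch into !!R  //  !Q.
      branch 1.1 (add !!R):
        ○ open, literals {R=1, S=0}.
      branch 1.2 (add !Q):
        ○ open, literals {Q=0, R=1, S=0}.
  branch 2 (add !Q):
    ○ open, literals {Q=0, R=1, S=0}.
0 branches closed, 3 open.
An open branch gives a countermodel: R=1, S=0 (unmentioned atoms arbitrary); the premises hold there but the conclusion fails.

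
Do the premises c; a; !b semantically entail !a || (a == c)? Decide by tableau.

Initial set: {T c; T a; T !b; F (!a || (a == c))}.
F (!a || (a == c)): α-rule — add F !a, F (a == c).
F (a == c): β-rule — branch into T a, F c  //  F a, T c.
  branch 1 (add T a, F c):
    × closes — contains both c and !c.
  branch 2 (add F a, T c):
    × closes — contains both a and !a.
All 2 branches close.
Every branch closed, so the premises entail the conclusion.

Yes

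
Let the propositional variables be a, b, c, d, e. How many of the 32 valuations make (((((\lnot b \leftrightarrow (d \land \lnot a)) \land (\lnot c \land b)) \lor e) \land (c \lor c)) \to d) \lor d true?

Initial set: {((((((\lnot b \leftrightarrow (d \land \lnot a)) \land (\lnot c \land b)) \lor e) \land (c \lor c)) \to d) \lor d)}.
((((((\lnot b \leftrightarrow (d \land \lnot a)) \land (\lnot c \land b)) \lor e) \land (c \lor c)) \to d) \lor d): β-rule — branch into (((((\lnot b \leftrightarrow (d \land \lnot a)) \land (\lnot c \land b)) \lor e) \land (c \lor c)) \to d)  //  d.
  branch 1 (add (((((\lnot b \leftrightarrow (d \land \lnot a)) \land (\lnot c \land b)) \lor e) \land (c \lor c)) \to d)):
    (((((\lnot b \leftrightarrow (d \land \lnot a)) \land (\lnot c \land b)) \lor e) \land (c \lor c)) \to d): β-rule — branch into \lnot ((((\lnot b \leftrightarrow (d \land \lnot a)) \land (\lnot c \land b)) \lor e) \land (c \lor c))  //  d.
      branch 1.1 (add \lnot ((((\lnot b \leftrightarrow (d \land \lnot a)) \land (\lnot c \land b)) \lor e) \land (c \lor c))):
        \lnot ((((\lnot b \leftrightarrow (d \land \lnot a)) \land (\lnot c \land b)) \lor e) \land (c \lor c)): β-rule — branch into \lnot (((\lnot b \leftrightarrow (d \land \lnot a)) \land (\lnot c \land b)) \lor e)  //  \lnot (c \lor c).
          branch 1.1.1 (add \lnot (((\lnot b \leftrightarrow (d \land \lnot a)) \land (\lnot c \land b)) \lor e)):
            \lnot (((\lnot b \leftrightarrow (d \land \lnot a)) \land (\lnot c \land b)) \lor e): α-rule — add \lnot ((\lnot b \leftrightarrow (d \land \lnot a)) \land (\lnot c \land b)), \lnot e.
            \lnot ((\lnot b \leftrightarrow (d \land \lnot a)) \land (\lnot c \land b)): β-rule — branch into \lnot (\lnot b \leftrightarrow (d \land \lnot a))  //  \lnot (\lnot c \land b).
              branch 1.1.1.1 (add \lnot (\lnot b \leftrightarrow (d \land \lnot a))):
                \lnot (\lnot b \leftrightarrow (d \land \lnot a)): β-rule — branch into \lnot b, \lnot (d \land \lnot a)  //  \lnot \lnot b, (d \land \lnot a).
                  branch 1.1.1.1.1 (add \lnot b, \lnot (d \land \lnot a)):
                    \lnot (d \land \lnot a): β-rule — branch into \lnot d  //  \lnot \lnot a.
                      branch 1.1.1.1.1.1 (add \lnot d):
                        ○ open, literals {b=false, d=false, e=false}.
                      branch 1.1.1.1.1.2 (add \lnot \lnot a):
                        ○ open, literals {a=true, b=false, e=false}.
                  branch 1.1.1.1.2 (add \lnot \lnot b, (d \land \lnot a)):
                    (d \land \lnot a): α-rule — add d, \lnot a.
                    ○ open, literals {a=false, b=true, d=true, e=false}.
              branch 1.1.1.2 (add \lnot (\lnot c \land b)):
                \lnot (\lnot c \land b): β-rule — branch into \lnot \lnot c  //  \lnot b.
                  branch 1.1.1.2.1 (add \lnot \lnot c):
                    ○ open, literals {c=true, e=false}.
                  branch 1.1.1.2.2 (add \lnot b):
                    ○ open, literals {b=false, e=false}.
          branch 1.1.2 (add \lnot (c \lor c)):
            \lnot (c \lor c): α-rule — add \lnot c, \lnot c.
            ○ open, literals {c=false}.
      branch 1.2 (add d):
        ○ open, literals {d=true}.
  branch 2 (add d):
    ○ open, literals {d=true}.
0 branches closed, 8 open.
Each open branch fixes some atoms; the unmentioned ones are free. Counting distinct full assignments: branch {b=false, d=false, e=false} (a, c) contributes 4 new; branch {a=true, b=false, e=false} (c, d) contributes 2 new; branch {a=false, b=true, d=true, e=false} (c) contributes 2 new; branch {c=true, e=false} (a, b, d) contributes 4 new; branch {b=false, e=false} (a, c, d) contributes 1 new; branch {c=false} (a, b, d, e) contributes 11 new; branch {d=true} (a, b, c, e) contributes 4 new; branch {d=true} (a, b, c, e) contributes 0 new. Total: 28.

28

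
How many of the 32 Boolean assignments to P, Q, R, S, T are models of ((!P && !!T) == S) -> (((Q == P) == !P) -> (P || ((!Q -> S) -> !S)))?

30

Initial set: {T (((!P && !!T) == S) -> (((Q == P) == !P) -> (P || ((!Q -> S) -> !S))))}.
T (((!P && !!T) == S) -> (((Q == P) == !P) -> (P || ((!Q -> S) -> !S)))): β-rule — branch into F ((!P && !!T) == S)  //  T (((Q == P) == !P) -> (P || ((!Q -> S) -> !S))).
  branch 1 (add F ((!P && !!T) == S)):
    F ((!P && !!T) == S): β-rule — branch into T (!P && !!T), F S  //  F (!P && !!T), T S.
      branch 1.1 (add T (!P && !!T), F S):
        T (!P && !!T): α-rule — add T !P, T !!T.
        T !!T: drop double negation, giving T T.
        ○ open, literals {P=F, S=F, T=T}.
      branch 1.2 (add F (!P && !!T), T S):
        F (!P && !!T): β-rule — branch into F !P  //  F !!T.
          branch 1.2.1 (add F !P):
            ○ open, literals {P=T, S=T}.
          branch 1.2.2 (add F !!T):
            F !!T: drop double negation, giving F T.
            ○ open, literals {S=T, T=F}.
  branch 2 (add T (((Q == P) == !P) -> (P || ((!Q -> S) -> !S)))):
    T (((Q == P) == !P) -> (P || ((!Q -> S) -> !S))): β-rule — branch into F ((Q == P) == !P)  //  T (P || ((!Q -> S) -> !S)).
      branch 2.1 (add F ((Q == P) == !P)):
        F ((Q == P) == !P): β-rule — branch into T (Q == P), F !P  //  F (Q == P), T !P.
          branch 2.1.1 (add T (Q == P), F !P):
            T (Q == P): β-rule — branch into T Q, T P  //  F Q, F P.
              branch 2.1.1.1 (add T Q, T P):
                ○ open, literals {P=T, Q=T}.
              branch 2.1.1.2 (add F Q, F P):
                × closes — contains both P and !P.
          branch 2.1.2 (add F (Q == P), T !P):
            F (Q == P): β-rule — branch into T Q, F P  //  F Q, T P.
              branch 2.1.2.1 (add T Q, F P):
                ○ open, literals {P=F, Q=T}.
              branch 2.1.2.2 (add F Q, T P):
                × closes — contains both P and !P.
      branch 2.2 (add T (P || ((!Q -> S) -> !S))):
        T (P || ((!Q -> S) -> !S)): β-rule — branch into T P  //  T ((!Q -> S) -> !S).
          branch 2.2.1 (add T P):
            ○ open, literals {P=T}.
          branch 2.2.2 (add T ((!Q -> S) -> !S)):
            T ((!Q -> S) -> !S): β-rule — branch into F (!Q -> S)  //  T !S.
              branch 2.2.2.1 (add F (!Q -> S)):
                F (!Q -> S): α-rule — add T !Q, F S.
                ○ open, literals {Q=F, S=F}.
              branch 2.2.2.2 (add T !S):
                ○ open, literals {S=F}.
2 branches closed, 8 open.
Each open branch fixes some atoms; the unmentioned ones are free. Counting distinct full assignments: branch {P=F, S=F, T=T} (Q, R) contributes 4 new; branch {P=T, S=T} (Q, R, T) contributes 8 new; branch {S=T, T=F} (P, Q, R) contributes 4 new; branch {P=T, Q=T} (R, S, T) contributes 4 new; branch {P=F, Q=T} (R, S, T) contributes 4 new; branch {P=T} (Q, R, S, T) contributes 4 new; branch {Q=F, S=F} (P, R, T) contributes 2 new; branch {S=F} (P, Q, R, T) contributes 0 new. Total: 30.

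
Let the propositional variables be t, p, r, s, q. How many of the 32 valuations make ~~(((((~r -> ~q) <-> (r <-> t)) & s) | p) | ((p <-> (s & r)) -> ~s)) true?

Initial set: {T ~~(((((~r -> ~q) <-> (r <-> t)) & s) | p) | ((p <-> (s & r)) -> ~s))}.
T ~~(((((~r -> ~q) <-> (r <-> t)) & s) | p) | ((p <-> (s & r)) -> ~s)): drop double negation, giving T (((((~r -> ~q) <-> (r <-> t)) & s) | p) | ((p <-> (s & r)) -> ~s)).
T (((((~r -> ~q) <-> (r <-> t)) & s) | p) | ((p <-> (s & r)) -> ~s)): β-rule — branch into T ((((~r -> ~q) <-> (r <-> t)) & s) | p)  //  T ((p <-> (s & r)) -> ~s).
  branch 1 (add T ((((~r -> ~q) <-> (r <-> t)) & s) | p)):
    T ((((~r -> ~q) <-> (r <-> t)) & s) | p): β-rule — branch into T (((~r -> ~q) <-> (r <-> t)) & s)  //  T p.
      branch 1.1 (add T (((~r -> ~q) <-> (r <-> t)) & s)):
        T (((~r -> ~q) <-> (r <-> t)) & s): α-rule — add T ((~r -> ~q) <-> (r <-> t)), T s.
        T ((~r -> ~q) <-> (r <-> t)): β-rule — branch into T (~r -> ~q), T (r <-> t)  //  F (~r -> ~q), F (r <-> t).
          branch 1.1.1 (add T (~r -> ~q), T (r <-> t)):
            T (~r -> ~q): β-rule — branch into F ~r  //  T ~q.
              branch 1.1.1.1 (add F ~r):
                T (r <-> t): β-rule — branch into T r, T t  //  F r, F t.
                  branch 1.1.1.1.1 (add T r, T t):
                    ○ open, literals {r=T, s=T, t=T}.
                  branch 1.1.1.1.2 (add F r, F t):
                    × closes — contains both r and ~r.
              branch 1.1.1.2 (add T ~q):
                T (r <-> t): β-rule — branch into T r, T t  //  F r, F t.
                  branch 1.1.1.2.1 (add T r, T t):
                    ○ open, literals {q=F, r=T, s=T, t=T}.
                  branch 1.1.1.2.2 (add F r, F t):
                    ○ open, literals {q=F, r=F, s=T, t=F}.
          branch 1.1.2 (add F (~r -> ~q), F (r <-> t)):
            F (~r -> ~q): α-rule — add T ~r, F ~q.
            F (r <-> t): β-rule — branch into T r, F t  //  F r, T t.
              branch 1.1.2.1 (add T r, F t):
                × closes — contains both r and ~r.
              branch 1.1.2.2 (add F r, T t):
                ○ open, literals {q=T, r=F, s=T, t=T}.
      branch 1.2 (add T p):
        ○ open, literals {p=T}.
  branch 2 (add T ((p <-> (s & r)) -> ~s)):
    T ((p <-> (s & r)) -> ~s): β-rule — branch into F (p <-> (s & r))  //  T ~s.
      branch 2.1 (add F (p <-> (s & r))):
        F (p <-> (s & r)): β-rule — branch into T p, F (s & r)  //  F p, T (s & r).
          branch 2.1.1 (add T p, F (s & r)):
            F (s & r): β-rule — branch into F s  //  F r.
              branch 2.1.1.1 (add F s):
                ○ open, literals {p=T, s=F}.
              branch 2.1.1.2 (add F r):
                ○ open, literals {p=T, r=F}.
          branch 2.1.2 (add F p, T (s & r)):
            T (s & r): α-rule — add T s, T r.
            ○ open, literals {p=F, r=T, s=T}.
      branch 2.2 (add T ~s):
        ○ open, literals {s=F}.
2 branches closed, 9 open.
Each open branch fixes some atoms; the unmentioned ones are free. Counting distinct full assignments: branch {r=T, s=T, t=T} (p, q) contributes 4 new; branch {q=F, r=T, s=T, t=T} (p) contributes 0 new; branch {q=F, r=F, s=T, t=F} (p) contributes 2 new; branch {q=T, r=F, s=T, t=T} (p) contributes 2 new; branch {p=T} (t, r, s, q) contributes 12 new; branch {p=T, s=F} (t, r, q) contributes 0 new; branch {p=T, r=F} (t, s, q) contributes 0 new; branch {p=F, r=T, s=T} (t, q) contributes 2 new; branch {s=F} (t, p, r, q) contributes 8 new. Total: 30.

30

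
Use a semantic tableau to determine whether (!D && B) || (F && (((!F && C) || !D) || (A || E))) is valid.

Assume the negation and expand:
Initial set: {F ((!D && B) || (F && (((!F && C) || !D) || (A || E))))}.
F ((!D && B) || (F && (((!F && C) || !D) || (A || E)))): α-rule — add F (!D && B), F (F && (((!F && C) || !D) || (A || E))).
F (!D && B): β-rule — branch into F !D  //  F B.
  branch 1 (add F !D):
    F (F && (((!F && C) || !D) || (A || E))): β-rule — branch into F F  //  F (((!F && C) || !D) || (A || E)).
      branch 1.1 (add F F):
        ○ open, literals {D=1, F=0}.
      branch 1.2 (add F (((!F && C) || !D) || (A || E))):
        F (((!F && C) || !D) || (A || E)): α-rule — add F ((!F && C) || !D), F (A || E).
        F ((!F && C) || !D): α-rule — add F (!F && C), F !D.
        F (A || E): α-rule — add F A, F E.
        F (!F && C): β-rule — branch into F !F  //  F C.
          branch 1.2.1 (add F !F):
            ○ open, literals {A=0, D=1, E=0, F=1}.
          branch 1.2.2 (add F C):
            ○ open, literals {A=0, C=0, D=1, E=0}.
  branch 2 (add F B):
    F (F && (((!F && C) || !D) || (A || E))): β-rule — branch into F F  //  F (((!F && C) || !D) || (A || E)).
      branch 2.1 (add F F):
        ○ open, literals {B=0, F=0}.
      branch 2.2 (add F (((!F && C) || !D) || (A || E))):
        F (((!F && C) || !D) || (A || E)): α-rule — add F ((!F && C) || !D), F (A || E).
        F ((!F && C) || !D): α-rule — add F (!F && C), F !D.
        F (A || E): α-rule — add F A, F E.
        F (!F && C): β-rule — branch into F !F  //  F C.
          branch 2.2.1 (add F !F):
            ○ open, literals {A=0, B=0, D=1, E=0, F=1}.
          branch 2.2.2 (add F C):
            ○ open, literals {A=0, B=0, C=0, D=1, E=0}.
0 branches closed, 6 open.
An open branch gives a countermodel: D=1, F=0 (unmentioned atoms arbitrary); under it the original formula is false.

Not valid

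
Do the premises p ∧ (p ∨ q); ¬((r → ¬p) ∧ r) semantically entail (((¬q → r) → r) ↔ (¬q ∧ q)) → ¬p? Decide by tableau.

No

Initial set: {(p ∧ (p ∨ q)); ¬((r → ¬p) ∧ r); ¬((((¬q → r) → r) ↔ (¬q ∧ q)) → ¬p)}.
(p ∧ (p ∨ q)): α-rule — add p, (p ∨ q).
¬((((¬q → r) → r) ↔ (¬q ∧ q)) → ¬p): α-rule — add (((¬q → r) → r) ↔ (¬q ∧ q)), ¬¬p.
¬((r → ¬p) ∧ r): β-rule — branch into ¬(r → ¬p)  //  ¬r.
  branch 1 (add ¬(r → ¬p)):
    ¬(r → ¬p): α-rule — add r, ¬¬p.
    (p ∨ q): β-rule — branch into p  //  q.
      branch 1.1 (add p):
        (((¬q → r) → r) ↔ (¬q ∧ q)): β-rule — branch into ((¬q → r) → r), (¬q ∧ q)  //  ¬((¬q → r) → r), ¬(¬q ∧ q).
          branch 1.1.1 (add ((¬q → r) → r), (¬q ∧ q)):
            (¬q ∧ q): α-rule — add ¬q, q.
            × closes — contains both q and ¬q.
          branch 1.1.2 (add ¬((¬q → r) → r), ¬(¬q ∧ q)):
            ¬((¬q → r) → r): α-rule — add (¬q → r), ¬r.
            × closes — contains both r and ¬r.
      branch 1.2 (add q):
        (((¬q → r) → r) ↔ (¬q ∧ q)): β-rule — branch into ((¬q → r) → r), (¬q ∧ q)  //  ¬((¬q → r) → r), ¬(¬q ∧ q).
          branch 1.2.1 (add ((¬q → r) → r), (¬q ∧ q)):
            (¬q ∧ q): α-rule — add ¬q, q.
            × closes — contains both q and ¬q.
          branch 1.2.2 (add ¬((¬q → r) → r), ¬(¬q ∧ q)):
            ¬((¬q → r) → r): α-rule — add (¬q → r), ¬r.
            × closes — contains both r and ¬r.
  branch 2 (add ¬r):
    (p ∨ q): β-rule — branch into p  //  q.
      branch 2.1 (add p):
        (((¬q → r) → r) ↔ (¬q ∧ q)): β-rule — branch into ((¬q → r) → r), (¬q ∧ q)  //  ¬((¬q → r) → r), ¬(¬q ∧ q).
          branch 2.1.1 (add ((¬q → r) → r), (¬q ∧ q)):
            (¬q ∧ q): α-rule — add ¬q, q.
            × closes — contains both q and ¬q.
          branch 2.1.2 (add ¬((¬q → r) → r), ¬(¬q ∧ q)):
            ¬((¬q → r) → r): α-rule — add (¬q → r), ¬r.
            ¬(¬q ∧ q): β-rule — branch into ¬¬q  //  ¬q.
              branch 2.1.2.1 (add ¬¬q):
                (¬q → r): β-rule — branch into ¬¬q  //  r.
                  branch 2.1.2.1.1 (add ¬¬q):
                    ○ open, literals {p=1, q=1, r=0}.
                  branch 2.1.2.1.2 (add r):
                    × closes — contains both r and ¬r.
              branch 2.1.2.2 (add ¬q):
                (¬q → r): β-rule — branch into ¬¬q  //  r.
                  branch 2.1.2.2.1 (add ¬¬q):
                    × closes — contains both q and ¬q.
                  branch 2.1.2.2.2 (add r):
                    × closes — contains both r and ¬r.
      branch 2.2 (add q):
        (((¬q → r) → r) ↔ (¬q ∧ q)): β-rule — branch into ((¬q → r) → r), (¬q ∧ q)  //  ¬((¬q → r) → r), ¬(¬q ∧ q).
          branch 2.2.1 (add ((¬q → r) → r), (¬q ∧ q)):
            (¬q ∧ q): α-rule — add ¬q, q.
            × closes — contains both q and ¬q.
          branch 2.2.2 (add ¬((¬q → r) → r), ¬(¬q ∧ q)):
            ¬((¬q → r) → r): α-rule — add (¬q → r), ¬r.
            ¬(¬q ∧ q): β-rule — branch into ¬¬q  //  ¬q.
              branch 2.2.2.1 (add ¬¬q):
                (¬q → r): β-rule — branch into ¬¬q  //  r.
                  branch 2.2.2.1.1 (add ¬¬q):
                    ○ open, literals {p=1, q=1, r=0}.
                  branch 2.2.2.1.2 (add r):
                    × closes — contains both r and ¬r.
              branch 2.2.2.2 (add ¬q):
                × closes — contains both q and ¬q.
11 branches closed, 2 open.
An open branch gives a countermodel: p=1, q=1, r=0 (unmentioned atoms arbitrary); the premises hold there but the conclusion fails.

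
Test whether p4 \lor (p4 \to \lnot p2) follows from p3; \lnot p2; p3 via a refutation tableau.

Yes

Initial set: {T p3; T \lnot p2; T p3; F (p4 \lor (p4 \to \lnot p2))}.
F (p4 \lor (p4 \to \lnot p2)): α-rule — add F p4, F (p4 \to \lnot p2).
F (p4 \to \lnot p2): α-rule — add T p4, F \lnot p2.
× closes — contains both p4 and \lnot p4.
All 1 branch closes.
Every branch closed, so the premises entail the conclusion.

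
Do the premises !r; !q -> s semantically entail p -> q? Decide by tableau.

Initial set: {!r; (!q -> s); !(p -> q)}.
!(p -> q): α-rule — add p, !q.
(!q -> s): β-rule — branch into !!q  //  s.
  branch 1 (add !!q):
    × closes — contains both q and !q.
  branch 2 (add s):
    ○ open, literals {p=true, q=false, r=false, s=true}.
1 branch closed, 1 open.
An open branch gives a countermodel: p=true, q=false, r=false, s=true (unmentioned atoms arbitrary); the premises hold there but the conclusion fails.

No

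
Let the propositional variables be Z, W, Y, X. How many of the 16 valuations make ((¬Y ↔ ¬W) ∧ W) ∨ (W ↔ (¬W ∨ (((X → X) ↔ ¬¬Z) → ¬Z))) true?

Initial set: {(((¬Y ↔ ¬W) ∧ W) ∨ (W ↔ (¬W ∨ (((X → X) ↔ ¬¬Z) → ¬Z))))}.
(((¬Y ↔ ¬W) ∧ W) ∨ (W ↔ (¬W ∨ (((X → X) ↔ ¬¬Z) → ¬Z)))): β-rule — branch into ((¬Y ↔ ¬W) ∧ W)  //  (W ↔ (¬W ∨ (((X → X) ↔ ¬¬Z) → ¬Z))).
  branch 1 (add ((¬Y ↔ ¬W) ∧ W)):
    ((¬Y ↔ ¬W) ∧ W): α-rule — add (¬Y ↔ ¬W), W.
    (¬Y ↔ ¬W): β-rule — branch into ¬Y, ¬W  //  ¬¬Y, ¬¬W.
      branch 1.1 (add ¬Y, ¬W):
        × closes — contains both W and ¬W.
      branch 1.2 (add ¬¬Y, ¬¬W):
        ○ open, literals {W=true, Y=true}.
  branch 2 (add (W ↔ (¬W ∨ (((X → X) ↔ ¬¬Z) → ¬Z)))):
    (W ↔ (¬W ∨ (((X → X) ↔ ¬¬Z) → ¬Z))): β-rule — branch into W, (¬W ∨ (((X → X) ↔ ¬¬Z) → ¬Z))  //  ¬W, ¬(¬W ∨ (((X → X) ↔ ¬¬Z) → ¬Z)).
      branch 2.1 (add W, (¬W ∨ (((X → X) ↔ ¬¬Z) → ¬Z))):
        (¬W ∨ (((X → X) ↔ ¬¬Z) → ¬Z)): β-rule — branch into ¬W  //  (((X → X) ↔ ¬¬Z) → ¬Z).
          branch 2.1.1 (add ¬W):
            × closes — contains both W and ¬W.
          branch 2.1.2 (add (((X → X) ↔ ¬¬Z) → ¬Z)):
            (((X → X) ↔ ¬¬Z) → ¬Z): β-rule — branch into ¬((X → X) ↔ ¬¬Z)  //  ¬Z.
              branch 2.1.2.1 (add ¬((X → X) ↔ ¬¬Z)):
                ¬((X → X) ↔ ¬¬Z): β-rule — branch into (X → X), ¬¬¬Z  //  ¬(X → X), ¬¬Z.
                  branch 2.1.2.1.1 (add (X → X), ¬¬¬Z):
                    ¬¬¬Z: drop double negation, giving ¬Z.
                    (X → X): β-rule — branch into ¬X  //  X.
                      branch 2.1.2.1.1.1 (add ¬X):
                        ○ open, literals {W=true, X=false, Z=false}.
                      branch 2.1.2.1.1.2 (add X):
                        ○ open, literals {W=true, X=true, Z=false}.
                  branch 2.1.2.1.2 (add ¬(X → X), ¬¬Z):
                    ¬(X → X): α-rule — add X, ¬X.
                    × closes — contains both X and ¬X.
              branch 2.1.2.2 (add ¬Z):
                ○ open, literals {W=true, Z=false}.
      branch 2.2 (add ¬W, ¬(¬W ∨ (((X → X) ↔ ¬¬Z) → ¬Z))):
        ¬(¬W ∨ (((X → X) ↔ ¬¬Z) → ¬Z)): α-rule — add ¬¬W, ¬(((X → X) ↔ ¬¬Z) → ¬Z).
        × closes — contains both W and ¬W.
4 branches closed, 4 open.
Each open branch fixes some atoms; the unmentioned ones are free. Counting distinct full assignments: branch {W=true, Y=true} (Z, X) contributes 4 new; branch {W=true, X=false, Z=false} (Y) contributes 1 new; branch {W=true, X=true, Z=false} (Y) contributes 1 new; branch {W=true, Z=false} (Y, X) contributes 0 new. Total: 6.

6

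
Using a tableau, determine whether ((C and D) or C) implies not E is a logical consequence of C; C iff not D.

No

Initial set: {T C; T (C iff not D); F (((C and D) or C) implies not E)}.
F (((C and D) or C) implies not E): α-rule — add T ((C and D) or C), F not E.
T (C iff not D): β-rule — branch into T C, T not D  //  F C, F not D.
  branch 1 (add T C, T not D):
    T ((C and D) or C): β-rule — branch into T (C and D)  //  T C.
      branch 1.1 (add T (C and D)):
        T (C and D): α-rule — add T C, T D.
        × closes — contains both D and not D.
      branch 1.2 (add T C):
        ○ open, literals {C=true, D=false, E=true}.
  branch 2 (add F C, F not D):
    × closes — contains both C and not C.
2 branches closed, 1 open.
An open branch gives a countermodel: C=true, D=false, E=true (unmentioned atoms arbitrary); the premises hold there but the conclusion fails.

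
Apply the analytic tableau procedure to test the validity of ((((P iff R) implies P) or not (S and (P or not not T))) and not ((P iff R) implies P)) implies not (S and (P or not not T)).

Assume the negation and expand:
Initial set: {not (((((P iff R) implies P) or not (S and (P or not not T))) and not ((P iff R) implies P)) implies not (S and (P or not not T)))}.
not (((((P iff R) implies P) or not (S and (P or not not T))) and not ((P iff R) implies P)) implies not (S and (P or not not T))): α-rule — add ((((P iff R) implies P) or not (S and (P or not not T))) and not ((P iff R) implies P)), not not (S and (P or not not T)).
((((P iff R) implies P) or not (S and (P or not not T))) and not ((P iff R) implies P)): α-rule — add (((P iff R) implies P) or not (S and (P or not not T))), not ((P iff R) implies P).
not not (S and (P or not not T)): α-rule — add S, (P or not not T).
not ((P iff R) implies P): α-rule — add (P iff R), not P.
(((P iff R) implies P) or not (S and (P or not not T))): β-rule — branch into ((P iff R) implies P)  //  not (S and (P or not not T)).
  branch 1 (add ((P iff R) implies P)):
    (P or not not T): β-rule — branch into P  //  not not T.
      branch 1.1 (add P):
        × closes — contains both P and not P.
      branch 1.2 (add not not T):
        not not T: drop double negation, giving T.
        (P iff R): β-rule — branch into P, R  //  not P, not R.
          branch 1.2.1 (add P, R):
            × closes — contains both P and not P.
          branch 1.2.2 (add not P, not R):
            ((P iff R) implies P): β-rule — branch into not (P iff R)  //  P.
              branch 1.2.2.1 (add not (P iff R)):
                not (P iff R): β-rule — branch into P, not R  //  not P, R.
                  branch 1.2.2.1.1 (add P, not R):
                    × closes — contains both P and not P.
                  branch 1.2.2.1.2 (add not P, R):
                    × closes — contains both R and not R.
              branch 1.2.2.2 (add P):
                × closes — contains both P and not P.
  branch 2 (add not (S and (P or not not T))):
    (P or not not T): β-rule — branch into P  //  not not T.
      branch 2.1 (add P):
        × closes — contains both P and not P.
      branch 2.2 (add not not T):
        not not T: drop double negation, giving T.
        (P iff R): β-rule — branch into P, R  //  not P, not R.
          branch 2.2.1 (add P, R):
            × closes — contains both P and not P.
          branch 2.2.2 (add not P, not R):
            not (S and (P or not not T)): β-rule — branch into not S  //  not (P or not not T).
              branch 2.2.2.1 (add not S):
                × closes — contains both S and not S.
              branch 2.2.2.2 (add not (P or not not T)):
                not (P or not not T): α-rule — add not P, not not not T.
                not not not T: drop double negation, giving not T.
                × closes — contains both T and not T.
All 9 branches close.
Every branch closed, so the negation is unsatisfiable and the formula is valid.

Valid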